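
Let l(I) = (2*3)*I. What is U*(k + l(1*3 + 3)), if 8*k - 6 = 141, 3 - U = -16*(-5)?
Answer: -33495/8 ≈ -4186.9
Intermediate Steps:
l(I) = 6*I
U = -77 (U = 3 - (-16)*(-5) = 3 - 1*80 = 3 - 80 = -77)
k = 147/8 (k = ¾ + (⅛)*141 = ¾ + 141/8 = 147/8 ≈ 18.375)
U*(k + l(1*3 + 3)) = -77*(147/8 + 6*(1*3 + 3)) = -77*(147/8 + 6*(3 + 3)) = -77*(147/8 + 6*6) = -77*(147/8 + 36) = -77*435/8 = -33495/8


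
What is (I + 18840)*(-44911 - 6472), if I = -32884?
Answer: 721622852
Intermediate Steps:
(I + 18840)*(-44911 - 6472) = (-32884 + 18840)*(-44911 - 6472) = -14044*(-51383) = 721622852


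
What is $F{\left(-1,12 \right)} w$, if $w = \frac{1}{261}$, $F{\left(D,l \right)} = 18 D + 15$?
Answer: $- \frac{1}{87} \approx -0.011494$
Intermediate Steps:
$F{\left(D,l \right)} = 15 + 18 D$
$w = \frac{1}{261} \approx 0.0038314$
$F{\left(-1,12 \right)} w = \left(15 + 18 \left(-1\right)\right) \frac{1}{261} = \left(15 - 18\right) \frac{1}{261} = \left(-3\right) \frac{1}{261} = - \frac{1}{87}$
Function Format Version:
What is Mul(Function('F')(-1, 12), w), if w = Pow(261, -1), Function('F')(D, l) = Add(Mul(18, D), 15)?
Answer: Rational(-1, 87) ≈ -0.011494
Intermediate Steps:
Function('F')(D, l) = Add(15, Mul(18, D))
w = Rational(1, 261) ≈ 0.0038314
Mul(Function('F')(-1, 12), w) = Mul(Add(15, Mul(18, -1)), Rational(1, 261)) = Mul(Add(15, -18), Rational(1, 261)) = Mul(-3, Rational(1, 261)) = Rational(-1, 87)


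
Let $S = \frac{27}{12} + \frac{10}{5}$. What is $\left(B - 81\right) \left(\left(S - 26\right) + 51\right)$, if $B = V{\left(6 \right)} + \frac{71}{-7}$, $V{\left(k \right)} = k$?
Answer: $- \frac{17433}{7} \approx -2490.4$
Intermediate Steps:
$S = \frac{17}{4}$ ($S = 27 \cdot \frac{1}{12} + 10 \cdot \frac{1}{5} = \frac{9}{4} + 2 = \frac{17}{4} \approx 4.25$)
$B = - \frac{29}{7}$ ($B = 6 + \frac{71}{-7} = 6 + 71 \left(- \frac{1}{7}\right) = 6 - \frac{71}{7} = - \frac{29}{7} \approx -4.1429$)
$\left(B - 81\right) \left(\left(S - 26\right) + 51\right) = \left(- \frac{29}{7} - 81\right) \left(\left(\frac{17}{4} - 26\right) + 51\right) = - \frac{596 \left(- \frac{87}{4} + 51\right)}{7} = \left(- \frac{596}{7}\right) \frac{117}{4} = - \frac{17433}{7}$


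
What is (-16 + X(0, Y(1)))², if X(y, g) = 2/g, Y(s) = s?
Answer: 196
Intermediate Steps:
(-16 + X(0, Y(1)))² = (-16 + 2/1)² = (-16 + 2*1)² = (-16 + 2)² = (-14)² = 196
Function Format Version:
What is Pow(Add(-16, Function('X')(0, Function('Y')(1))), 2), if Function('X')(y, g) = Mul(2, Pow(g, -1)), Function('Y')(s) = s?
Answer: 196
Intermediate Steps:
Pow(Add(-16, Function('X')(0, Function('Y')(1))), 2) = Pow(Add(-16, Mul(2, Pow(1, -1))), 2) = Pow(Add(-16, Mul(2, 1)), 2) = Pow(Add(-16, 2), 2) = Pow(-14, 2) = 196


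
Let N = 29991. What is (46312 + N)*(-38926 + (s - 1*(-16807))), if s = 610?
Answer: -1641201227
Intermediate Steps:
(46312 + N)*(-38926 + (s - 1*(-16807))) = (46312 + 29991)*(-38926 + (610 - 1*(-16807))) = 76303*(-38926 + (610 + 16807)) = 76303*(-38926 + 17417) = 76303*(-21509) = -1641201227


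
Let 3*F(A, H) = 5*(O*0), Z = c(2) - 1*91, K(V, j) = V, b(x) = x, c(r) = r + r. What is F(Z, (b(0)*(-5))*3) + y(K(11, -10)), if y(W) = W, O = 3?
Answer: 11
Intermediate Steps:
c(r) = 2*r
Z = -87 (Z = 2*2 - 1*91 = 4 - 91 = -87)
F(A, H) = 0 (F(A, H) = (5*(3*0))/3 = (5*0)/3 = (⅓)*0 = 0)
F(Z, (b(0)*(-5))*3) + y(K(11, -10)) = 0 + 11 = 11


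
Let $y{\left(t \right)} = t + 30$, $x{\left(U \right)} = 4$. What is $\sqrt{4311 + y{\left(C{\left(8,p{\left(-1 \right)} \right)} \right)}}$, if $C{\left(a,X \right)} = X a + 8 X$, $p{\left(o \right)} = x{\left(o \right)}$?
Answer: $\sqrt{4405} \approx 66.37$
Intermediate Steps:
$p{\left(o \right)} = 4$
$C{\left(a,X \right)} = 8 X + X a$
$y{\left(t \right)} = 30 + t$
$\sqrt{4311 + y{\left(C{\left(8,p{\left(-1 \right)} \right)} \right)}} = \sqrt{4311 + \left(30 + 4 \left(8 + 8\right)\right)} = \sqrt{4311 + \left(30 + 4 \cdot 16\right)} = \sqrt{4311 + \left(30 + 64\right)} = \sqrt{4311 + 94} = \sqrt{4405}$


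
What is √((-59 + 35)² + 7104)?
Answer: 16*√30 ≈ 87.636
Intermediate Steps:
√((-59 + 35)² + 7104) = √((-24)² + 7104) = √(576 + 7104) = √7680 = 16*√30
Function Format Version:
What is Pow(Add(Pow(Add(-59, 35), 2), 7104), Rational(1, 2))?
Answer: Mul(16, Pow(30, Rational(1, 2))) ≈ 87.636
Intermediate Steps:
Pow(Add(Pow(Add(-59, 35), 2), 7104), Rational(1, 2)) = Pow(Add(Pow(-24, 2), 7104), Rational(1, 2)) = Pow(Add(576, 7104), Rational(1, 2)) = Pow(7680, Rational(1, 2)) = Mul(16, Pow(30, Rational(1, 2)))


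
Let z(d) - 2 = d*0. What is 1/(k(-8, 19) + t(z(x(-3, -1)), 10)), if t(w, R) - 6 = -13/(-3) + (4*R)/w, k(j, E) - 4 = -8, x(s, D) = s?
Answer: 3/79 ≈ 0.037975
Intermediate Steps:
k(j, E) = -4 (k(j, E) = 4 - 8 = -4)
z(d) = 2 (z(d) = 2 + d*0 = 2 + 0 = 2)
t(w, R) = 31/3 + 4*R/w (t(w, R) = 6 + (-13/(-3) + (4*R)/w) = 6 + (-13*(-1/3) + 4*R/w) = 6 + (13/3 + 4*R/w) = 31/3 + 4*R/w)
1/(k(-8, 19) + t(z(x(-3, -1)), 10)) = 1/(-4 + (31/3 + 4*10/2)) = 1/(-4 + (31/3 + 4*10*(1/2))) = 1/(-4 + (31/3 + 20)) = 1/(-4 + 91/3) = 1/(79/3) = 3/79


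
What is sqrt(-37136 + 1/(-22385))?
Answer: 7*I*sqrt(3138541465)/2035 ≈ 192.71*I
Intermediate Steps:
sqrt(-37136 + 1/(-22385)) = sqrt(-37136 - 1/22385) = sqrt(-831289361/22385) = 7*I*sqrt(3138541465)/2035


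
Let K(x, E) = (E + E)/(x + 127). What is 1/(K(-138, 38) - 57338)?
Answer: -11/630794 ≈ -1.7438e-5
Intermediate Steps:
K(x, E) = 2*E/(127 + x) (K(x, E) = (2*E)/(127 + x) = 2*E/(127 + x))
1/(K(-138, 38) - 57338) = 1/(2*38/(127 - 138) - 57338) = 1/(2*38/(-11) - 57338) = 1/(2*38*(-1/11) - 57338) = 1/(-76/11 - 57338) = 1/(-630794/11) = -11/630794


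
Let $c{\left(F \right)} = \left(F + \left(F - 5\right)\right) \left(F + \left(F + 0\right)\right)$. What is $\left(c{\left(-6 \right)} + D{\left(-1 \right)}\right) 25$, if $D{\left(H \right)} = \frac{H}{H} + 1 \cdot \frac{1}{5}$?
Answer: $5130$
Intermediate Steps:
$c{\left(F \right)} = 2 F \left(-5 + 2 F\right)$ ($c{\left(F \right)} = \left(F + \left(F - 5\right)\right) \left(F + F\right) = \left(F + \left(-5 + F\right)\right) 2 F = \left(-5 + 2 F\right) 2 F = 2 F \left(-5 + 2 F\right)$)
$D{\left(H \right)} = \frac{6}{5}$ ($D{\left(H \right)} = 1 + 1 \cdot \frac{1}{5} = 1 + \frac{1}{5} = \frac{6}{5}$)
$\left(c{\left(-6 \right)} + D{\left(-1 \right)}\right) 25 = \left(2 \left(-6\right) \left(-5 + 2 \left(-6\right)\right) + \frac{6}{5}\right) 25 = \left(2 \left(-6\right) \left(-5 - 12\right) + \frac{6}{5}\right) 25 = \left(2 \left(-6\right) \left(-17\right) + \frac{6}{5}\right) 25 = \left(204 + \frac{6}{5}\right) 25 = \frac{1026}{5} \cdot 25 = 5130$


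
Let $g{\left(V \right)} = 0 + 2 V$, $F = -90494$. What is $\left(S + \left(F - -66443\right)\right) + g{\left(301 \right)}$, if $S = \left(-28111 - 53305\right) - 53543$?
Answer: $-158408$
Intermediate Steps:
$g{\left(V \right)} = 2 V$
$S = -134959$ ($S = -81416 - 53543 = -134959$)
$\left(S + \left(F - -66443\right)\right) + g{\left(301 \right)} = \left(-134959 - 24051\right) + 2 \cdot 301 = \left(-134959 + \left(-90494 + 66443\right)\right) + 602 = \left(-134959 - 24051\right) + 602 = -159010 + 602 = -158408$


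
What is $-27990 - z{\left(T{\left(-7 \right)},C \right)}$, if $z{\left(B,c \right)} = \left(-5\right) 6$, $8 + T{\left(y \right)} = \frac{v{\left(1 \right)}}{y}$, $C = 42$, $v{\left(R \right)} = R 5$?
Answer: $-27960$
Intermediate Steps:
$v{\left(R \right)} = 5 R$
$T{\left(y \right)} = -8 + \frac{5}{y}$ ($T{\left(y \right)} = -8 + \frac{5 \cdot 1}{y} = -8 + \frac{5}{y}$)
$z{\left(B,c \right)} = -30$
$-27990 - z{\left(T{\left(-7 \right)},C \right)} = -27990 - -30 = -27990 + 30 = -27960$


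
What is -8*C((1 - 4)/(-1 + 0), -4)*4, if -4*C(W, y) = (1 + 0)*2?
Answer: 16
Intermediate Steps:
C(W, y) = -½ (C(W, y) = -(1 + 0)*2/4 = -2/4 = -¼*2 = -½)
-8*C((1 - 4)/(-1 + 0), -4)*4 = -8*(-½)*4 = 4*4 = 16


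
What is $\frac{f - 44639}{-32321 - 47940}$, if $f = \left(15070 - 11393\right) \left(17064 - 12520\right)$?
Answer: $- \frac{16663649}{80261} \approx -207.62$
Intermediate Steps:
$f = 16708288$ ($f = 3677 \cdot 4544 = 16708288$)
$\frac{f - 44639}{-32321 - 47940} = \frac{16708288 - 44639}{-32321 - 47940} = \frac{16663649}{-80261} = 16663649 \left(- \frac{1}{80261}\right) = - \frac{16663649}{80261}$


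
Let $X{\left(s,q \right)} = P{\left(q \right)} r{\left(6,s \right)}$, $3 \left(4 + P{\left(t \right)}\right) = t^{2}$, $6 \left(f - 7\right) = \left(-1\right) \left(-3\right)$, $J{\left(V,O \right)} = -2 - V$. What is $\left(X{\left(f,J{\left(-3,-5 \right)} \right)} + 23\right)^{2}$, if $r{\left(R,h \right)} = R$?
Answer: $1$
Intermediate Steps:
$f = \frac{15}{2}$ ($f = 7 + \frac{\left(-1\right) \left(-3\right)}{6} = 7 + \frac{1}{6} \cdot 3 = 7 + \frac{1}{2} = \frac{15}{2} \approx 7.5$)
$P{\left(t \right)} = -4 + \frac{t^{2}}{3}$
$X{\left(s,q \right)} = -24 + 2 q^{2}$ ($X{\left(s,q \right)} = \left(-4 + \frac{q^{2}}{3}\right) 6 = -24 + 2 q^{2}$)
$\left(X{\left(f,J{\left(-3,-5 \right)} \right)} + 23\right)^{2} = \left(\left(-24 + 2 \left(-2 - -3\right)^{2}\right) + 23\right)^{2} = \left(\left(-24 + 2 \left(-2 + 3\right)^{2}\right) + 23\right)^{2} = \left(\left(-24 + 2 \cdot 1^{2}\right) + 23\right)^{2} = \left(\left(-24 + 2 \cdot 1\right) + 23\right)^{2} = \left(\left(-24 + 2\right) + 23\right)^{2} = \left(-22 + 23\right)^{2} = 1^{2} = 1$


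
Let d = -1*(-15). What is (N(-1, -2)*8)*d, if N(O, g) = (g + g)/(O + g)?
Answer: 160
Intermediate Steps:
d = 15
N(O, g) = 2*g/(O + g) (N(O, g) = (2*g)/(O + g) = 2*g/(O + g))
(N(-1, -2)*8)*d = ((2*(-2)/(-1 - 2))*8)*15 = ((2*(-2)/(-3))*8)*15 = ((2*(-2)*(-⅓))*8)*15 = ((4/3)*8)*15 = (32/3)*15 = 160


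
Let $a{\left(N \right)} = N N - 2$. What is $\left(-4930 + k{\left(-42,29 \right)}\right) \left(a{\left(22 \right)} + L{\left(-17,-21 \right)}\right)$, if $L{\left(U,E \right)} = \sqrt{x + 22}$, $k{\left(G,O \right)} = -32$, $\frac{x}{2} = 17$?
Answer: $-2391684 - 9924 \sqrt{14} \approx -2.4288 \cdot 10^{6}$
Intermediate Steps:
$x = 34$ ($x = 2 \cdot 17 = 34$)
$a{\left(N \right)} = -2 + N^{2}$ ($a{\left(N \right)} = N^{2} - 2 = -2 + N^{2}$)
$L{\left(U,E \right)} = 2 \sqrt{14}$ ($L{\left(U,E \right)} = \sqrt{34 + 22} = \sqrt{56} = 2 \sqrt{14}$)
$\left(-4930 + k{\left(-42,29 \right)}\right) \left(a{\left(22 \right)} + L{\left(-17,-21 \right)}\right) = \left(-4930 - 32\right) \left(\left(-2 + 22^{2}\right) + 2 \sqrt{14}\right) = - 4962 \left(\left(-2 + 484\right) + 2 \sqrt{14}\right) = - 4962 \left(482 + 2 \sqrt{14}\right) = -2391684 - 9924 \sqrt{14}$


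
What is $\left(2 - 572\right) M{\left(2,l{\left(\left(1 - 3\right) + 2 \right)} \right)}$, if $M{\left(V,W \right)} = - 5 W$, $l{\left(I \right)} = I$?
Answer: $0$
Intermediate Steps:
$\left(2 - 572\right) M{\left(2,l{\left(\left(1 - 3\right) + 2 \right)} \right)} = \left(2 - 572\right) \left(- 5 \left(\left(1 - 3\right) + 2\right)\right) = \left(2 - 572\right) \left(- 5 \left(-2 + 2\right)\right) = - 570 \left(\left(-5\right) 0\right) = \left(-570\right) 0 = 0$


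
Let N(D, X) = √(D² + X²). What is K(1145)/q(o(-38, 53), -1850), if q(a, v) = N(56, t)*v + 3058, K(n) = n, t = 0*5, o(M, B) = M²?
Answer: -1145/100542 ≈ -0.011388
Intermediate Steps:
t = 0
q(a, v) = 3058 + 56*v (q(a, v) = √(56² + 0²)*v + 3058 = √(3136 + 0)*v + 3058 = √3136*v + 3058 = 56*v + 3058 = 3058 + 56*v)
K(1145)/q(o(-38, 53), -1850) = 1145/(3058 + 56*(-1850)) = 1145/(3058 - 103600) = 1145/(-100542) = 1145*(-1/100542) = -1145/100542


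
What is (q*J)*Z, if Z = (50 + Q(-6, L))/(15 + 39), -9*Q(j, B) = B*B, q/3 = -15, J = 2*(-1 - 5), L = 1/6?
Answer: 80995/162 ≈ 499.97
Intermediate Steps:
L = ⅙ ≈ 0.16667
J = -12 (J = 2*(-6) = -12)
q = -45 (q = 3*(-15) = -45)
Q(j, B) = -B²/9 (Q(j, B) = -B*B/9 = -B²/9)
Z = 16199/17496 (Z = (50 - (⅙)²/9)/(15 + 39) = (50 - ⅑*1/36)/54 = (50 - 1/324)*(1/54) = (16199/324)*(1/54) = 16199/17496 ≈ 0.92587)
(q*J)*Z = -45*(-12)*(16199/17496) = 540*(16199/17496) = 80995/162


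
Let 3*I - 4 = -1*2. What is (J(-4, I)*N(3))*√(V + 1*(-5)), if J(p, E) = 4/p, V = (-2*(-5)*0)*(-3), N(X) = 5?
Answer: -5*I*√5 ≈ -11.18*I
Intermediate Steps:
V = 0 (V = (10*0)*(-3) = 0*(-3) = 0)
I = ⅔ (I = 4/3 + (-1*2)/3 = 4/3 + (⅓)*(-2) = 4/3 - ⅔ = ⅔ ≈ 0.66667)
(J(-4, I)*N(3))*√(V + 1*(-5)) = ((4/(-4))*5)*√(0 + 1*(-5)) = ((4*(-¼))*5)*√(0 - 5) = (-1*5)*√(-5) = -5*I*√5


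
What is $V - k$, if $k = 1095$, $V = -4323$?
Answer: $-5418$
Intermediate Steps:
$V - k = -4323 - 1095 = -5418$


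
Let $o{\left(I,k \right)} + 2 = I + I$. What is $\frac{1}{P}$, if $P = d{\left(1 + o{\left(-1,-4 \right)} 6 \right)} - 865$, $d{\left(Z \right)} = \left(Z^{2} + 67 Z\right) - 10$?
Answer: $- \frac{1}{1887} \approx -0.00052994$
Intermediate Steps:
$o{\left(I,k \right)} = -2 + 2 I$ ($o{\left(I,k \right)} = -2 + \left(I + I\right) = -2 + 2 I$)
$d{\left(Z \right)} = -10 + Z^{2} + 67 Z$
$P = -1887$ ($P = \left(-10 + \left(1 + \left(-2 + 2 \left(-1\right)\right) 6\right)^{2} + 67 \left(1 + \left(-2 + 2 \left(-1\right)\right) 6\right)\right) - 865 = \left(-10 + \left(1 + \left(-2 - 2\right) 6\right)^{2} + 67 \left(1 + \left(-2 - 2\right) 6\right)\right) - 865 = \left(-10 + \left(1 - 24\right)^{2} + 67 \left(1 - 24\right)\right) - 865 = \left(-10 + \left(-23\right)^{2} + 67 \left(-23\right)\right) - 865 = \left(-10 + 529 - 1541\right) - 865 = -1022 - 865 = -1887$)
$\frac{1}{P} = \frac{1}{-1887} = - \frac{1}{1887}$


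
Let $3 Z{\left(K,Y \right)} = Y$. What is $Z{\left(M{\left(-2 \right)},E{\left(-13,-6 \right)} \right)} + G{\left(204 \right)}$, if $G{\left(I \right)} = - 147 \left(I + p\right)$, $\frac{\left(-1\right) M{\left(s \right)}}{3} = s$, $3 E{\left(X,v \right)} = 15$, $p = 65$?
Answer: $- \frac{118624}{3} \approx -39541.0$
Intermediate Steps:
$E{\left(X,v \right)} = 5$ ($E{\left(X,v \right)} = \frac{1}{3} \cdot 15 = 5$)
$M{\left(s \right)} = - 3 s$
$Z{\left(K,Y \right)} = \frac{Y}{3}$
$G{\left(I \right)} = -9555 - 147 I$ ($G{\left(I \right)} = - 147 \left(I + 65\right) = - 147 \left(65 + I\right) = -9555 - 147 I$)
$Z{\left(M{\left(-2 \right)},E{\left(-13,-6 \right)} \right)} + G{\left(204 \right)} = \frac{1}{3} \cdot 5 - 39543 = \frac{5}{3} - 39543 = - \frac{118624}{3}$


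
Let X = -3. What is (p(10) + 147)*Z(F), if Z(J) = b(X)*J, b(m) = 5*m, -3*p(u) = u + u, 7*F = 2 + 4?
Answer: -12630/7 ≈ -1804.3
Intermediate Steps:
F = 6/7 (F = (2 + 4)/7 = (1/7)*6 = 6/7 ≈ 0.85714)
p(u) = -2*u/3 (p(u) = -(u + u)/3 = -2*u/3)
Z(J) = -15*J (Z(J) = (5*(-3))*J = -15*J)
(p(10) + 147)*Z(F) = (-2/3*10 + 147)*(-15*6/7) = (-20/3 + 147)*(-90/7) = (421/3)*(-90/7) = -12630/7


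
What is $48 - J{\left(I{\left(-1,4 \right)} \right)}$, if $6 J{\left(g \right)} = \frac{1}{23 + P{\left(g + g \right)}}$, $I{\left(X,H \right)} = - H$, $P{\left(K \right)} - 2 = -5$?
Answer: $\frac{5759}{120} \approx 47.992$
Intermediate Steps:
$P{\left(K \right)} = -3$ ($P{\left(K \right)} = 2 - 5 = -3$)
$J{\left(g \right)} = \frac{1}{120}$ ($J{\left(g \right)} = \frac{1}{6 \left(23 - 3\right)} = \frac{1}{6 \cdot 20} = \frac{1}{6} \cdot \frac{1}{20} = \frac{1}{120}$)
$48 - J{\left(I{\left(-1,4 \right)} \right)} = 48 - \frac{1}{120} = \frac{5759}{120}$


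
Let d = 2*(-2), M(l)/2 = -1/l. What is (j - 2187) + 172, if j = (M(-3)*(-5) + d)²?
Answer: -17651/9 ≈ -1961.2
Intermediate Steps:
M(l) = -2/l (M(l) = 2*(-1/l) = -2/l)
d = -4
j = 484/9 (j = (-2/(-3)*(-5) - 4)² = (-2*(-⅓)*(-5) - 4)² = ((⅔)*(-5) - 4)² = (-10/3 - 4)² = (-22/3)² = 484/9 ≈ 53.778)
(j - 2187) + 172 = (484/9 - 2187) + 172 = -19199/9 + 172 = -17651/9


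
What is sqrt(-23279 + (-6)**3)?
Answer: I*sqrt(23495) ≈ 153.28*I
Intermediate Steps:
sqrt(-23279 + (-6)**3) = sqrt(-23279 - 216) = sqrt(-23495) = I*sqrt(23495)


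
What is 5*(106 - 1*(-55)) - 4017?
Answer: -3212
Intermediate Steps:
5*(106 - 1*(-55)) - 4017 = 5*(106 + 55) - 4017 = 5*161 - 4017 = 805 - 4017 = -3212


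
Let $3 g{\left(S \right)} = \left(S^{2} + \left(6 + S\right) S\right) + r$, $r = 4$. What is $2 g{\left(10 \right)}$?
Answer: $176$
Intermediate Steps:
$g{\left(S \right)} = \frac{4}{3} + \frac{S^{2}}{3} + \frac{S \left(6 + S\right)}{3}$ ($g{\left(S \right)} = \frac{\left(S^{2} + \left(6 + S\right) S\right) + 4}{3} = \frac{\left(S^{2} + S \left(6 + S\right)\right) + 4}{3} = \frac{4 + S^{2} + S \left(6 + S\right)}{3} = \frac{4}{3} + \frac{S^{2}}{3} + \frac{S \left(6 + S\right)}{3}$)
$2 g{\left(10 \right)} = 2 \left(\frac{4}{3} + 2 \cdot 10 + \frac{2 \cdot 10^{2}}{3}\right) = 2 \left(\frac{4}{3} + 20 + \frac{2}{3} \cdot 100\right) = 2 \left(\frac{4}{3} + 20 + \frac{200}{3}\right) = 2 \cdot 88 = 176$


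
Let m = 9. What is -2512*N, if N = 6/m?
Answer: -5024/3 ≈ -1674.7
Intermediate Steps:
N = 2/3 (N = 6/9 = 6*(1/9) = 2/3 ≈ 0.66667)
-2512*N = -2512*2/3 = -5024/3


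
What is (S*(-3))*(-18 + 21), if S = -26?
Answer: 234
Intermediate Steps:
(S*(-3))*(-18 + 21) = (-26*(-3))*(-18 + 21) = 78*3 = 234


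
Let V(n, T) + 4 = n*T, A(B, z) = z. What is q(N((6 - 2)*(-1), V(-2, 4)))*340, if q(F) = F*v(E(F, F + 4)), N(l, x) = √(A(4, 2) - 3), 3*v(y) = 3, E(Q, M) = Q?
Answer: 340*I ≈ 340.0*I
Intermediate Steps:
V(n, T) = -4 + T*n (V(n, T) = -4 + n*T = -4 + T*n)
v(y) = 1 (v(y) = (⅓)*3 = 1)
N(l, x) = I (N(l, x) = √(2 - 3) = √(-1) = I)
q(F) = F (q(F) = F*1 = F)
q(N((6 - 2)*(-1), V(-2, 4)))*340 = I*340 = 340*I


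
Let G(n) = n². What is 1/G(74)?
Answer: 1/5476 ≈ 0.00018262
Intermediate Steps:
1/G(74) = 1/(74²) = 1/5476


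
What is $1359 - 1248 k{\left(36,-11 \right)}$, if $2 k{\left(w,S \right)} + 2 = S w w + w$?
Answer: $8875887$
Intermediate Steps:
$k{\left(w,S \right)} = -1 + \frac{w}{2} + \frac{S w^{2}}{2}$ ($k{\left(w,S \right)} = -1 + \frac{S w w + w}{2} = -1 + \frac{S w^{2} + w}{2} = -1 + \frac{w + S w^{2}}{2} = -1 + \left(\frac{w}{2} + \frac{S w^{2}}{2}\right) = -1 + \frac{w}{2} + \frac{S w^{2}}{2}$)
$1359 - 1248 k{\left(36,-11 \right)} = 1359 - 1248 \left(-1 + \frac{1}{2} \cdot 36 + \frac{1}{2} \left(-11\right) 36^{2}\right) = 1359 - 1248 \left(-1 + 18 + \frac{1}{2} \left(-11\right) 1296\right) = 1359 - 1248 \left(-1 + 18 - 7128\right) = 1359 - -8874528 = 1359 + 8874528 = 8875887$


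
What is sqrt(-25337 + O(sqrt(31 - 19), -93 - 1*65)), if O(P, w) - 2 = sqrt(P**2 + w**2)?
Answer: sqrt(-25335 + 4*sqrt(1561)) ≈ 158.67*I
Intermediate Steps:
O(P, w) = 2 + sqrt(P**2 + w**2)
sqrt(-25337 + O(sqrt(31 - 19), -93 - 1*65)) = sqrt(-25337 + (2 + sqrt((sqrt(31 - 19))**2 + (-93 - 1*65)**2))) = sqrt(-25337 + (2 + sqrt((sqrt(12))**2 + (-93 - 65)**2))) = sqrt(-25337 + (2 + sqrt((2*sqrt(3))**2 + (-158)**2))) = sqrt(-25337 + (2 + sqrt(12 + 24964))) = sqrt(-25337 + (2 + sqrt(24976))) = sqrt(-25337 + (2 + 4*sqrt(1561))) = sqrt(-25335 + 4*sqrt(1561))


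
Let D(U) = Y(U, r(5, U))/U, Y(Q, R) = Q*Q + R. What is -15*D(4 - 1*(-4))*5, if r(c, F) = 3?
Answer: -5025/8 ≈ -628.13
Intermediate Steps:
Y(Q, R) = R + Q² (Y(Q, R) = Q² + R = R + Q²)
D(U) = (3 + U²)/U
-15*D(4 - 1*(-4))*5 = -15*((4 - 1*(-4)) + 3/(4 - 1*(-4)))*5 = -15*((4 + 4) + 3/(4 + 4))*5 = -15*(8 + 3/8)*5 = -15*67/8*5 = -1005/8*5 = -5025/8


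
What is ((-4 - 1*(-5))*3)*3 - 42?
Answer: -33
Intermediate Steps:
((-4 - 1*(-5))*3)*3 - 42 = ((-4 + 5)*3)*3 - 42 = (1*3)*3 - 42 = 3*3 - 42 = 9 - 42 = -33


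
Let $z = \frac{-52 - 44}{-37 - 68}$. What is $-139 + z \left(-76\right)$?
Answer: $- \frac{7297}{35} \approx -208.49$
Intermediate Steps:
$z = \frac{32}{35}$ ($z = - \frac{96}{-105} = \left(-96\right) \left(- \frac{1}{105}\right) = \frac{32}{35} \approx 0.91429$)
$-139 + z \left(-76\right) = -139 + \frac{32}{35} \left(-76\right) = -139 - \frac{2432}{35} = - \frac{7297}{35}$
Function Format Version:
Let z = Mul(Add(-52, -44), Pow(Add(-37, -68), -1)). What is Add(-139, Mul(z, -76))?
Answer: Rational(-7297, 35) ≈ -208.49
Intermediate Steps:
z = Rational(32, 35) (z = Mul(-96, Pow(-105, -1)) = Mul(-96, Rational(-1, 105)) = Rational(32, 35) ≈ 0.91429)
Add(-139, Mul(z, -76)) = Add(-139, Mul(Rational(32, 35), -76)) = Add(-139, Rational(-2432, 35)) = Rational(-7297, 35)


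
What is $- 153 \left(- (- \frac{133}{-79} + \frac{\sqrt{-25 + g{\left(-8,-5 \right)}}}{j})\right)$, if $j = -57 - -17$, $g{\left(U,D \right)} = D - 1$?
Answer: $\frac{20349}{79} - \frac{153 i \sqrt{31}}{40} \approx 257.58 - 21.297 i$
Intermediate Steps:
$g{\left(U,D \right)} = -1 + D$
$j = -40$ ($j = -57 + 17 = -40$)
$- 153 \left(- (- \frac{133}{-79} + \frac{\sqrt{-25 + g{\left(-8,-5 \right)}}}{j})\right) = - 153 \left(- (- \frac{133}{-79} + \frac{\sqrt{-25 - 6}}{-40})\right) = - 153 \left(- (\left(-133\right) \left(- \frac{1}{79}\right) + \sqrt{-25 - 6} \left(- \frac{1}{40}\right))\right) = - 153 \left(- (\frac{133}{79} + \sqrt{-31} \left(- \frac{1}{40}\right))\right) = - 153 \left(- (\frac{133}{79} + i \sqrt{31} \left(- \frac{1}{40}\right))\right) = - 153 \left(- (\frac{133}{79} - \frac{i \sqrt{31}}{40})\right) = - 153 \left(- \frac{133}{79} + \frac{i \sqrt{31}}{40}\right) = \frac{20349}{79} - \frac{153 i \sqrt{31}}{40}$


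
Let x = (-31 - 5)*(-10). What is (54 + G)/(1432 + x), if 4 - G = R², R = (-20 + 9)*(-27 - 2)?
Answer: -14529/256 ≈ -56.754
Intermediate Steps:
R = 319 (R = -11*(-29) = 319)
x = 360 (x = -36*(-10) = 360)
G = -101757 (G = 4 - 1*319² = 4 - 1*101761 = 4 - 101761 = -101757)
(54 + G)/(1432 + x) = (54 - 101757)/(1432 + 360) = -101703/1792 = -101703*1/1792 = -14529/256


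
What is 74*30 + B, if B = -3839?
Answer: -1619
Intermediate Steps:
74*30 + B = 74*30 - 3839 = 2220 - 3839 = -1619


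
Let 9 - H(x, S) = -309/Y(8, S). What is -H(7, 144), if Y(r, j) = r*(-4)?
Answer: 21/32 ≈ 0.65625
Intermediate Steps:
Y(r, j) = -4*r
H(x, S) = -21/32 (H(x, S) = 9 - (-309)/((-4*8)) = 9 - (-309)/(-32) = 9 - (-309)*(-1)/32 = 9 - 1*309/32 = 9 - 309/32 = -21/32)
-H(7, 144) = -1*(-21/32) = 21/32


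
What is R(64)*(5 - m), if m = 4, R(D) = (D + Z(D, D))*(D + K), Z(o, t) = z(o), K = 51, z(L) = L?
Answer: 14720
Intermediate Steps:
Z(o, t) = o
R(D) = 2*D*(51 + D) (R(D) = (D + D)*(D + 51) = (2*D)*(51 + D) = 2*D*(51 + D))
R(64)*(5 - m) = (2*64*(51 + 64))*(5 - 1*4) = (2*64*115)*(5 - 4) = 14720*1 = 14720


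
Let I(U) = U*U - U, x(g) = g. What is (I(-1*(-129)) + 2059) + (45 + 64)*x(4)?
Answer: 19007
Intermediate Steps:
I(U) = U² - U
(I(-1*(-129)) + 2059) + (45 + 64)*x(4) = ((-1*(-129))*(-1 - 1*(-129)) + 2059) + (45 + 64)*4 = (129*(-1 + 129) + 2059) + 109*4 = (129*128 + 2059) + 436 = (16512 + 2059) + 436 = 18571 + 436 = 19007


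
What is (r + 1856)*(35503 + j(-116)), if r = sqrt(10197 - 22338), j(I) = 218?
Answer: 66298176 + 107163*I*sqrt(1349) ≈ 6.6298e+7 + 3.936e+6*I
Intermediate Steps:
r = 3*I*sqrt(1349) (r = sqrt(-12141) = 3*I*sqrt(1349) ≈ 110.19*I)
(r + 1856)*(35503 + j(-116)) = (3*I*sqrt(1349) + 1856)*(35503 + 218) = (1856 + 3*I*sqrt(1349))*35721 = 66298176 + 107163*I*sqrt(1349)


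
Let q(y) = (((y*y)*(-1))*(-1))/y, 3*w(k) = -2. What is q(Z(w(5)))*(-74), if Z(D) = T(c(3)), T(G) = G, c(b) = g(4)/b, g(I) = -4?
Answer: 296/3 ≈ 98.667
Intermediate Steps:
w(k) = -2/3 (w(k) = (1/3)*(-2) = -2/3)
c(b) = -4/b
Z(D) = -4/3
q(y) = y (q(y) = ((y**2*(-1))*(-1))/y = (-y**2*(-1))/y = y**2/y = y)
q(Z(w(5)))*(-74) = -4/3*(-74) = 296/3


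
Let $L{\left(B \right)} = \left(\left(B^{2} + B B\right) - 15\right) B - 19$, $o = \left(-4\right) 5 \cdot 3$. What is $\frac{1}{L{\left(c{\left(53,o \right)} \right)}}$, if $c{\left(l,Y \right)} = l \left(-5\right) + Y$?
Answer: $- \frac{1}{68651394} \approx -1.4566 \cdot 10^{-8}$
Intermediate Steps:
$o = -60$ ($o = \left(-20\right) 3 = -60$)
$c{\left(l,Y \right)} = Y - 5 l$ ($c{\left(l,Y \right)} = - 5 l + Y = Y - 5 l$)
$L{\left(B \right)} = -19 + B \left(-15 + 2 B^{2}\right)$ ($L{\left(B \right)} = \left(\left(B^{2} + B^{2}\right) - 15\right) B - 19 = \left(2 B^{2} - 15\right) B - 19 = \left(-15 + 2 B^{2}\right) B - 19 = B \left(-15 + 2 B^{2}\right) - 19 = -19 + B \left(-15 + 2 B^{2}\right)$)
$\frac{1}{L{\left(c{\left(53,o \right)} \right)}} = \frac{1}{-19 - 15 \left(-60 - 265\right) + 2 \left(-60 - 265\right)^{3}} = \frac{1}{-19 - -4875 + 2 \left(-325\right)^{3}} = \frac{1}{-19 + 4875 + 2 \left(-34328125\right)} = \frac{1}{-19 + 4875 - 68656250} = \frac{1}{-68651394} = - \frac{1}{68651394}$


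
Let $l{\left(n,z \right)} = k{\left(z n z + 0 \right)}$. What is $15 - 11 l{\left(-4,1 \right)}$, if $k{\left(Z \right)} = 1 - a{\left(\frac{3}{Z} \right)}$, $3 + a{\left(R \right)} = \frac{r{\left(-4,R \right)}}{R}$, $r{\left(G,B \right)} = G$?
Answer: $\frac{89}{3} \approx 29.667$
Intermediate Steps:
$a{\left(R \right)} = -3 - \frac{4}{R}$
$k{\left(Z \right)} = 4 + \frac{4 Z}{3}$ ($k{\left(Z \right)} = 1 - \left(-3 - \frac{4}{3 \frac{1}{Z}}\right) = 1 - \left(-3 - 4 \frac{Z}{3}\right) = 1 - \left(-3 - \frac{4 Z}{3}\right) = 1 + \left(3 + \frac{4 Z}{3}\right) = 4 + \frac{4 Z}{3}$)
$l{\left(n,z \right)} = 4 + \frac{4 n z^{2}}{3}$ ($l{\left(n,z \right)} = 4 + \frac{4 \left(z n z + 0\right)}{3} = 4 + \frac{4 \left(n z z + 0\right)}{3} = 4 + \frac{4 \left(n z^{2} + 0\right)}{3} = 4 + \frac{4 n z^{2}}{3}$)
$15 - 11 l{\left(-4,1 \right)} = 15 - 11 \left(4 + \frac{4}{3} \left(-4\right) 1^{2}\right) = 15 - 11 \left(4 + \frac{4}{3} \left(-4\right) 1\right) = 15 - 11 \left(4 - \frac{16}{3}\right) = 15 - - \frac{44}{3} = 15 + \frac{44}{3} = \frac{89}{3}$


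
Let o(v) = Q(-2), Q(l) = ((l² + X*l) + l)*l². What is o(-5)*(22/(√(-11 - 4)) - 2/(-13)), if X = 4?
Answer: -48/13 + 176*I*√15/5 ≈ -3.6923 + 136.33*I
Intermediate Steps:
Q(l) = l²*(l² + 5*l) (Q(l) = ((l² + 4*l) + l)*l² = (l² + 5*l)*l² = l²*(l² + 5*l))
o(v) = -24 (o(v) = (-2)³*(5 - 2) = -8*3 = -24)
o(-5)*(22/(√(-11 - 4)) - 2/(-13)) = -24*(22/(√(-11 - 4)) - 2/(-13)) = -24*(22/(√(-15)) - 2*(-1/13)) = -24*(22/((I*√15)) + 2/13) = -24*(22*(-I*√15/15) + 2/13) = -24*(-22*I*√15/15 + 2/13) = -24*(2/13 - 22*I*√15/15) = -48/13 + 176*I*√15/5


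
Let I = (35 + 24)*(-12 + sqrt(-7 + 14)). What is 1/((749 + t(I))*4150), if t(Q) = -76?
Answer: 1/2792950 ≈ 3.5804e-7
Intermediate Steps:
I = -708 + 59*sqrt(7) (I = 59*(-12 + sqrt(7)) = -708 + 59*sqrt(7) ≈ -551.90)
1/((749 + t(I))*4150) = 1/((749 - 76)*4150) = (1/4150)/673 = (1/673)*(1/4150) = 1/2792950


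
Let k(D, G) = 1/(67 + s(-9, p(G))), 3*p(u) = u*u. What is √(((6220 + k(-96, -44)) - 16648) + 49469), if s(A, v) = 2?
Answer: √185874270/69 ≈ 197.59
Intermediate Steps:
p(u) = u²/3 (p(u) = (u*u)/3 = u²/3)
k(D, G) = 1/69 (k(D, G) = 1/(67 + 2) = 1/69)
√(((6220 + k(-96, -44)) - 16648) + 49469) = √(((6220 + 1/69) - 16648) + 49469) = √((429181/69 - 16648) + 49469) = √(-719531/69 + 49469) = √(2693830/69) = √185874270/69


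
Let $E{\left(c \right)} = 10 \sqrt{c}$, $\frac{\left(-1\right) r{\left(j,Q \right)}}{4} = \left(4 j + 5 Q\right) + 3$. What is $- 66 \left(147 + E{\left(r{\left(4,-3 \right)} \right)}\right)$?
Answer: $-9702 - 2640 i \approx -9702.0 - 2640.0 i$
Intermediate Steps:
$r{\left(j,Q \right)} = -12 - 20 Q - 16 j$ ($r{\left(j,Q \right)} = - 4 \left(\left(4 j + 5 Q\right) + 3\right) = - 4 \left(3 + 4 j + 5 Q\right) = -12 - 20 Q - 16 j$)
$- 66 \left(147 + E{\left(r{\left(4,-3 \right)} \right)}\right) = - 66 \left(147 + 10 \sqrt{-12 - -60 - 64}\right) = - 66 \left(147 + 10 \sqrt{-12 + 60 - 64}\right) = - 66 \left(147 + 10 \sqrt{-16}\right) = - 66 \left(147 + 10 \cdot 4 i\right) = - 66 \left(147 + 40 i\right) = -9702 - 2640 i$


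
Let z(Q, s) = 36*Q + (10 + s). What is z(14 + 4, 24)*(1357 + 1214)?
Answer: 1753422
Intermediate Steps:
z(Q, s) = 10 + s + 36*Q
z(14 + 4, 24)*(1357 + 1214) = (10 + 24 + 36*(14 + 4))*(1357 + 1214) = (10 + 24 + 36*18)*2571 = (10 + 24 + 648)*2571 = 682*2571 = 1753422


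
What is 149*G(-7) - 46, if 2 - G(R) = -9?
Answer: 1593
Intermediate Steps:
G(R) = 11 (G(R) = 2 - 1*(-9) = 2 + 9 = 11)
149*G(-7) - 46 = 149*11 - 46 = 1639 - 46 = 1593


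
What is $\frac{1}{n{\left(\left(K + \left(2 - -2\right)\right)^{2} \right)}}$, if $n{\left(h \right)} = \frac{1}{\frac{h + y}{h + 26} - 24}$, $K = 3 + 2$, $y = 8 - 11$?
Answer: $- \frac{2490}{107} \approx -23.271$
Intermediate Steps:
$y = -3$
$K = 5$
$n{\left(h \right)} = \frac{1}{-24 + \frac{-3 + h}{26 + h}}$ ($n{\left(h \right)} = \frac{1}{\frac{h - 3}{h + 26} - 24} = \frac{1}{\frac{-3 + h}{26 + h} - 24} = \frac{1}{-24 + \frac{-3 + h}{26 + h}}$)
$\frac{1}{n{\left(\left(K + \left(2 - -2\right)\right)^{2} \right)}} = \frac{1}{\frac{1}{627 + 23 \left(5 + \left(2 - -2\right)\right)^{2}} \left(-26 - \left(5 + \left(2 - -2\right)\right)^{2}\right)} = \frac{1}{\frac{1}{627 + 23 \left(5 + \left(2 + 2\right)\right)^{2}} \left(-26 - \left(5 + \left(2 + 2\right)\right)^{2}\right)} = \frac{1}{\frac{1}{627 + 23 \left(5 + 4\right)^{2}} \left(-26 - \left(5 + 4\right)^{2}\right)} = \frac{1}{\frac{1}{627 + 23 \cdot 9^{2}} \left(-26 - 9^{2}\right)} = \frac{1}{\frac{1}{627 + 23 \cdot 81} \left(-26 - 81\right)} = \frac{1}{\frac{1}{627 + 1863} \left(-26 - 81\right)} = \frac{1}{\frac{1}{2490} \left(-107\right)} = \frac{1}{- \frac{107}{2490}} = - \frac{2490}{107}$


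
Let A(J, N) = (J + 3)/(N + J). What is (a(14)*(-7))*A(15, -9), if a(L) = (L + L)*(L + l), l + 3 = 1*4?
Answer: -8820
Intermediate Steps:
A(J, N) = (3 + J)/(J + N)
l = 1 (l = -3 + 1*4 = -3 + 4 = 1)
a(L) = 2*L*(1 + L) (a(L) = (L + L)*(L + 1) = (2*L)*(1 + L) = 2*L*(1 + L))
(a(14)*(-7))*A(15, -9) = ((2*14*(1 + 14))*(-7))*((3 + 15)/(15 - 9)) = ((2*14*15)*(-7))*(18/6) = (420*(-7))*((1/6)*18) = -2940*3 = -8820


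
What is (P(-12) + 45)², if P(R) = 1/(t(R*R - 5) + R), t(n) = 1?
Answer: 244036/121 ≈ 2016.8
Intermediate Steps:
P(R) = 1/(1 + R)
(P(-12) + 45)² = (1/(1 - 12) + 45)² = (1/(-11) + 45)² = (-1/11 + 45)² = (494/11)² = 244036/121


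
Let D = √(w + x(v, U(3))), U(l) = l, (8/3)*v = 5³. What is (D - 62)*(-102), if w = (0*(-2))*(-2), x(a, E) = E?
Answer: 6324 - 102*√3 ≈ 6147.3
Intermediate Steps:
v = 375/8 (v = (3/8)*5³ = (3/8)*125 = 375/8 ≈ 46.875)
w = 0 (w = 0*(-2) = 0)
D = √3 (D = √(0 + 3) = √3 ≈ 1.7320)
(D - 62)*(-102) = (√3 - 62)*(-102) = (-62 + √3)*(-102) = 6324 - 102*√3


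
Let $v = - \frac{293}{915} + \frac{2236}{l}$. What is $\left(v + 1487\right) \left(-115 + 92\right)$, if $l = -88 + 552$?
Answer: $- \frac{3641076571}{106140} \approx -34305.0$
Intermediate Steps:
$l = 464$
$v = \frac{477497}{106140}$ ($v = - \frac{293}{915} + \frac{2236}{464} = \left(-293\right) \frac{1}{915} + 2236 \cdot \frac{1}{464} = - \frac{293}{915} + \frac{559}{116} = \frac{477497}{106140} \approx 4.4987$)
$\left(v + 1487\right) \left(-115 + 92\right) = \left(\frac{477497}{106140} + 1487\right) \left(-115 + 92\right) = \frac{158307677}{106140} \left(-23\right) = - \frac{3641076571}{106140}$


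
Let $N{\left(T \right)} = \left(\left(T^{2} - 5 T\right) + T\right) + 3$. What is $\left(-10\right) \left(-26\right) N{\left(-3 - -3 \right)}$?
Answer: $780$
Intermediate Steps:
$N{\left(T \right)} = 3 + T^{2} - 4 T$ ($N{\left(T \right)} = \left(T^{2} - 4 T\right) + 3 = 3 + T^{2} - 4 T$)
$\left(-10\right) \left(-26\right) N{\left(-3 - -3 \right)} = \left(-10\right) \left(-26\right) \left(3 + \left(-3 - -3\right)^{2} - 4 \left(-3 - -3\right)\right) = 260 \left(3 + \left(-3 + 3\right)^{2} - 4 \left(-3 + 3\right)\right) = 260 \left(3 + 0^{2} - 0\right) = 260 \left(3 + 0 + 0\right) = 260 \cdot 3 = 780$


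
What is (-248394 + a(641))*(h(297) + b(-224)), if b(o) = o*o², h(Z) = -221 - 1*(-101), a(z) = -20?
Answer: 2792060083216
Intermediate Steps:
h(Z) = -120 (h(Z) = -221 + 101 = -120)
b(o) = o³
(-248394 + a(641))*(h(297) + b(-224)) = (-248394 - 20)*(-120 + (-224)³) = -248414*(-120 - 11239424) = -248414*(-11239544) = 2792060083216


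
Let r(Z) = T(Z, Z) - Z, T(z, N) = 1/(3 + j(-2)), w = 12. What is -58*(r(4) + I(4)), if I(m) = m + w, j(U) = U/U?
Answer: -1421/2 ≈ -710.50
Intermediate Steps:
j(U) = 1
T(z, N) = ¼ (T(z, N) = 1/(3 + 1) = 1/4 = ¼)
I(m) = 12 + m (I(m) = m + 12 = 12 + m)
r(Z) = ¼ - Z
-58*(r(4) + I(4)) = -58*((¼ - 1*4) + (12 + 4)) = -58*((¼ - 4) + 16) = -58*(-15/4 + 16) = -58*49/4 = -1421/2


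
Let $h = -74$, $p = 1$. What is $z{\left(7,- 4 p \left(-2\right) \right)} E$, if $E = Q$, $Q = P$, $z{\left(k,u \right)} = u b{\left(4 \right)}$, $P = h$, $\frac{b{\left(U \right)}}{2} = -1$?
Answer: $1184$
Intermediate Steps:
$b{\left(U \right)} = -2$ ($b{\left(U \right)} = 2 \left(-1\right) = -2$)
$P = -74$
$z{\left(k,u \right)} = - 2 u$ ($z{\left(k,u \right)} = u \left(-2\right) = - 2 u$)
$Q = -74$
$E = -74$
$z{\left(7,- 4 p \left(-2\right) \right)} E = - 2 \left(-4\right) 1 \left(-2\right) \left(-74\right) = - 2 \left(\left(-4\right) \left(-2\right)\right) \left(-74\right) = \left(-2\right) 8 \left(-74\right) = \left(-16\right) \left(-74\right) = 1184$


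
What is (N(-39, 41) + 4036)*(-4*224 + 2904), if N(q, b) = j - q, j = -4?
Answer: 8174568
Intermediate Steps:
N(q, b) = -4 - q
(N(-39, 41) + 4036)*(-4*224 + 2904) = ((-4 - 1*(-39)) + 4036)*(-4*224 + 2904) = ((-4 + 39) + 4036)*(-896 + 2904) = (35 + 4036)*2008 = 4071*2008 = 8174568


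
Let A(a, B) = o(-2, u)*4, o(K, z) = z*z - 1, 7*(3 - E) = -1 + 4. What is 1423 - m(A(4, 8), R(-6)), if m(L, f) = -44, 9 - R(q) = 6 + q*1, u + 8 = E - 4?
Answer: 1467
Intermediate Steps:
E = 18/7 (E = 3 - (-1 + 4)/7 = 3 - 1/7*3 = 3 - 3/7 = 18/7 ≈ 2.5714)
u = -66/7 (u = -8 + (18/7 - 4) = -8 - 10/7 = -66/7 ≈ -9.4286)
o(K, z) = -1 + z**2 (o(K, z) = z**2 - 1 = -1 + z**2)
R(q) = 3 - q (R(q) = 9 - (6 + q*1) = 9 - (6 + q) = 9 + (-6 - q) = 3 - q)
A(a, B) = 17228/49 (A(a, B) = (-1 + (-66/7)**2)*4 = (-1 + 4356/49)*4 = (4307/49)*4 = 17228/49)
1423 - m(A(4, 8), R(-6)) = 1423 - 1*(-44) = 1423 + 44 = 1467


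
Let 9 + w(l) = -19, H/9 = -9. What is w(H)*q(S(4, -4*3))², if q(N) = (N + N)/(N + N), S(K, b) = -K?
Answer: -28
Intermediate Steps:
q(N) = 1 (q(N) = (2*N)/((2*N)) = (2*N)*(1/(2*N)) = 1)
H = -81 (H = 9*(-9) = -81)
w(l) = -28 (w(l) = -9 - 19 = -28)
w(H)*q(S(4, -4*3))² = -28*1² = -28*1 = -28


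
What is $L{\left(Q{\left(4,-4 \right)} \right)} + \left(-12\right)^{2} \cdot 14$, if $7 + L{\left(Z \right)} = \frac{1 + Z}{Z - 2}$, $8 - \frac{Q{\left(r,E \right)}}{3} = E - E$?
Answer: $\frac{44223}{22} \approx 2010.1$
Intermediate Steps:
$Q{\left(r,E \right)} = 24$ ($Q{\left(r,E \right)} = 24 - 3 \left(E - E\right) = 24 - 0 = 24 + 0 = 24$)
$L{\left(Z \right)} = -7 + \frac{1 + Z}{-2 + Z}$ ($L{\left(Z \right)} = -7 + \frac{1 + Z}{Z - 2} = -7 + \frac{1 + Z}{-2 + Z}$)
$L{\left(Q{\left(4,-4 \right)} \right)} + \left(-12\right)^{2} \cdot 14 = \frac{3 \left(5 - 48\right)}{-2 + 24} + \left(-12\right)^{2} \cdot 14 = \frac{3 \left(5 - 48\right)}{22} + 144 \cdot 14 = 3 \cdot \frac{1}{22} \left(-43\right) + 2016 = - \frac{129}{22} + 2016 = \frac{44223}{22}$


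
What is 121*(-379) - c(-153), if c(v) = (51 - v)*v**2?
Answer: -4821295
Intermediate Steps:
c(v) = v**2*(51 - v)
121*(-379) - c(-153) = 121*(-379) - (-153)**2*(51 - 1*(-153)) = -45859 - 23409*(51 + 153) = -45859 - 23409*204 = -45859 - 1*4775436 = -45859 - 4775436 = -4821295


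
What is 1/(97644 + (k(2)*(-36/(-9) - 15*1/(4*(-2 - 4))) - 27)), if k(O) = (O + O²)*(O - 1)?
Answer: 4/390579 ≈ 1.0241e-5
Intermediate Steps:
k(O) = (-1 + O)*(O + O²) (k(O) = (O + O²)*(-1 + O) = (-1 + O)*(O + O²))
1/(97644 + (k(2)*(-36/(-9) - 15*1/(4*(-2 - 4))) - 27)) = 1/(97644 + ((2³ - 1*2)*(-36/(-9) - 15*1/(4*(-2 - 4))) - 27)) = 1/(97644 + ((8 - 2)*(-36*(-⅑) - 15/(4*(-6))) - 27)) = 1/(97644 + (6*(4 - 15/(-24)) - 27)) = 1/(97644 + (6*(4 - 15*(-1/24)) - 27)) = 1/(97644 + (6*(4 + 5/8) - 27)) = 1/(97644 + (6*(37/8) - 27)) = 1/(97644 + (111/4 - 27)) = 1/(97644 + ¾) = 1/(390579/4) = 4/390579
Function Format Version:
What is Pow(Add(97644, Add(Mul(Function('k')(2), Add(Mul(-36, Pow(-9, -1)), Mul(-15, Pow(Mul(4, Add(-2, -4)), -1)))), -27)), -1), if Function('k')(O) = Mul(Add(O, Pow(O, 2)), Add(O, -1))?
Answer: Rational(4, 390579) ≈ 1.0241e-5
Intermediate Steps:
Function('k')(O) = Mul(Add(-1, O), Add(O, Pow(O, 2))) (Function('k')(O) = Mul(Add(O, Pow(O, 2)), Add(-1, O)) = Mul(Add(-1, O), Add(O, Pow(O, 2))))
Pow(Add(97644, Add(Mul(Function('k')(2), Add(Mul(-36, Pow(-9, -1)), Mul(-15, Pow(Mul(4, Add(-2, -4)), -1)))), -27)), -1) = Pow(Add(97644, Add(Mul(Add(Pow(2, 3), Mul(-1, 2)), Add(Mul(-36, Pow(-9, -1)), Mul(-15, Pow(Mul(4, Add(-2, -4)), -1)))), -27)), -1) = Pow(Add(97644, Add(Mul(Add(8, -2), Add(Mul(-36, Rational(-1, 9)), Mul(-15, Pow(Mul(4, -6), -1)))), -27)), -1) = Pow(Add(97644, Add(Mul(6, Add(4, Mul(-15, Pow(-24, -1)))), -27)), -1) = Pow(Add(97644, Add(Mul(6, Add(4, Mul(-15, Rational(-1, 24)))), -27)), -1) = Pow(Add(97644, Add(Mul(6, Add(4, Rational(5, 8))), -27)), -1) = Pow(Add(97644, Add(Mul(6, Rational(37, 8)), -27)), -1) = Pow(Add(97644, Add(Rational(111, 4), -27)), -1) = Pow(Add(97644, Rational(3, 4)), -1) = Pow(Rational(390579, 4), -1) = Rational(4, 390579)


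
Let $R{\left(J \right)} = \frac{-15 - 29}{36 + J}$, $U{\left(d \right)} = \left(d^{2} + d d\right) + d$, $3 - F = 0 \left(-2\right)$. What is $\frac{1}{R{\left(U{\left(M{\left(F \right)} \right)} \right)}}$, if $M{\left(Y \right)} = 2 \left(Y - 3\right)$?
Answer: $- \frac{9}{11} \approx -0.81818$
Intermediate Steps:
$F = 3$ ($F = 3 - 0 \left(-2\right) = 3 - 0 = 3 + 0 = 3$)
$M{\left(Y \right)} = -6 + 2 Y$ ($M{\left(Y \right)} = 2 \left(-3 + Y\right) = -6 + 2 Y$)
$U{\left(d \right)} = d + 2 d^{2}$ ($U{\left(d \right)} = \left(d^{2} + d^{2}\right) + d = 2 d^{2} + d = d + 2 d^{2}$)
$R{\left(J \right)} = - \frac{44}{36 + J}$
$\frac{1}{R{\left(U{\left(M{\left(F \right)} \right)} \right)}} = \frac{1}{\left(-44\right) \frac{1}{36 + \left(-6 + 2 \cdot 3\right) \left(1 + 2 \left(-6 + 2 \cdot 3\right)\right)}} = \frac{1}{\left(-44\right) \frac{1}{36 + \left(-6 + 6\right) \left(1 + 2 \left(-6 + 6\right)\right)}} = \frac{1}{\left(-44\right) \frac{1}{36 + 0 \left(1 + 2 \cdot 0\right)}} = \frac{1}{\left(-44\right) \frac{1}{36 + 0 \left(1 + 0\right)}} = \frac{1}{\left(-44\right) \frac{1}{36 + 0 \cdot 1}} = \frac{1}{\left(-44\right) \frac{1}{36 + 0}} = \frac{1}{\left(-44\right) \frac{1}{36}} = \frac{1}{- \frac{11}{9}} = - \frac{9}{11}$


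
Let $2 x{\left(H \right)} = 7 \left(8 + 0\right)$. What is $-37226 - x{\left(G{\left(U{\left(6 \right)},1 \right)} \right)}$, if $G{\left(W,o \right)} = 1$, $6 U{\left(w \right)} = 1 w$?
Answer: $-37254$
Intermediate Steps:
$U{\left(w \right)} = \frac{w}{6}$ ($U{\left(w \right)} = \frac{1 w}{6} = \frac{w}{6}$)
$x{\left(H \right)} = 28$ ($x{\left(H \right)} = \frac{7 \left(8 + 0\right)}{2} = \frac{7 \cdot 8}{2} = \frac{1}{2} \cdot 56 = 28$)
$-37226 - x{\left(G{\left(U{\left(6 \right)},1 \right)} \right)} = -37226 - 28 = -37254$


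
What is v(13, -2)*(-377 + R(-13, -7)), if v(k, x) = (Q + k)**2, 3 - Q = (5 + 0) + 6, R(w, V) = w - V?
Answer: -9575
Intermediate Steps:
Q = -8 (Q = 3 - ((5 + 0) + 6) = 3 - (5 + 6) = 3 - 1*11 = 3 - 11 = -8)
v(k, x) = (-8 + k)**2
v(13, -2)*(-377 + R(-13, -7)) = (-8 + 13)**2*(-377 + (-13 - 1*(-7))) = 5**2*(-377 + (-13 + 7)) = 25*(-377 - 6) = 25*(-383) = -9575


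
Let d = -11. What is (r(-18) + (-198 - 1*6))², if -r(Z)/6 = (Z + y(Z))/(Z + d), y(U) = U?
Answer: 37601424/841 ≈ 44710.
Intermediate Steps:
r(Z) = -12*Z/(-11 + Z) (r(Z) = -6*(Z + Z)/(Z - 11) = -6*2*Z/(-11 + Z) = -12*Z/(-11 + Z))
(r(-18) + (-198 - 1*6))² = (-12*(-18)/(-11 - 18) + (-198 - 1*6))² = (-12*(-18)/(-29) + (-198 - 6))² = (-12*(-18)*(-1/29) - 204)² = (-216/29 - 204)² = (-6132/29)² = 37601424/841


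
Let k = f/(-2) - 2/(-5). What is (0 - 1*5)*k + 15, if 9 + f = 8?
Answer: 21/2 ≈ 10.500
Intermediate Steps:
f = -1 (f = -9 + 8 = -1)
k = 9/10 (k = -1/(-2) - 2/(-5) = -1*(-½) - 2*(-⅕) = ½ + ⅖ = 9/10 ≈ 0.90000)
(0 - 1*5)*k + 15 = (0 - 1*5)*(9/10) + 15 = (0 - 5)*(9/10) + 15 = -5*9/10 + 15 = -9/2 + 15 = 21/2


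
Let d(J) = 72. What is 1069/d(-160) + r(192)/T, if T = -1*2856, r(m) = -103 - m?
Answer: 16012/1071 ≈ 14.951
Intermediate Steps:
T = -2856
1069/d(-160) + r(192)/T = 1069/72 + (-103 - 1*192)/(-2856) = 1069*(1/72) + (-103 - 192)*(-1/2856) = 1069/72 - 295*(-1/2856) = 1069/72 + 295/2856 = 16012/1071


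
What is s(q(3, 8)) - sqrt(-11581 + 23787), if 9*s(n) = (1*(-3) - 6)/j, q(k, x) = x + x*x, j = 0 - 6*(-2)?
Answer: -1/12 - sqrt(12206) ≈ -110.56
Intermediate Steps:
j = 12 (j = 0 + 12 = 12)
q(k, x) = x + x**2
s(n) = -1/12 (s(n) = ((1*(-3) - 6)/12)/9 = ((-3 - 6)*(1/12))/9 = (-9*1/12)/9 = (1/9)*(-3/4) = -1/12)
s(q(3, 8)) - sqrt(-11581 + 23787) = -1/12 - sqrt(-11581 + 23787) = -1/12 - sqrt(12206)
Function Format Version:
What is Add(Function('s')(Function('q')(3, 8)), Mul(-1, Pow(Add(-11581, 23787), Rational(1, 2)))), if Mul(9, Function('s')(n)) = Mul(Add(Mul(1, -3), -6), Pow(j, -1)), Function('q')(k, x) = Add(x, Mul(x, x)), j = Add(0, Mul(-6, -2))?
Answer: Add(Rational(-1, 12), Mul(-1, Pow(12206, Rational(1, 2)))) ≈ -110.56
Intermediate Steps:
j = 12 (j = Add(0, 12) = 12)
Function('q')(k, x) = Add(x, Pow(x, 2))
Function('s')(n) = Rational(-1, 12) (Function('s')(n) = Mul(Rational(1, 9), Mul(Add(Mul(1, -3), -6), Pow(12, -1))) = Mul(Rational(1, 9), Mul(Add(-3, -6), Rational(1, 12))) = Mul(Rational(1, 9), Mul(-9, Rational(1, 12))) = Mul(Rational(1, 9), Rational(-3, 4)) = Rational(-1, 12))
Add(Function('s')(Function('q')(3, 8)), Mul(-1, Pow(Add(-11581, 23787), Rational(1, 2)))) = Add(Rational(-1, 12), Mul(-1, Pow(Add(-11581, 23787), Rational(1, 2)))) = Add(Rational(-1, 12), Mul(-1, Pow(12206, Rational(1, 2))))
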